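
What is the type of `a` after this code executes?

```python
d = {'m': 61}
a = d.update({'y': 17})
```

dict.update() returns None

NoneType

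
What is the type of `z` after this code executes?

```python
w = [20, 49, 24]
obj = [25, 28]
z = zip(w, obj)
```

zip() returns a zip iterator object

zip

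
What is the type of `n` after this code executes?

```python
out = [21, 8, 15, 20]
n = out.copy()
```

list.copy() returns list

list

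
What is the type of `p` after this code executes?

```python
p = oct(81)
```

oct() returns str representation

str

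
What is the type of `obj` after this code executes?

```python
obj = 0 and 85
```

'and' returns the first falsy value (0, which is int)

int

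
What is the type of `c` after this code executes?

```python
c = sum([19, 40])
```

sum() of ints returns int

int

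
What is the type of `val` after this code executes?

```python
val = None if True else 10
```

Ternary: condition is True, if branch (None) taken → NoneType

NoneType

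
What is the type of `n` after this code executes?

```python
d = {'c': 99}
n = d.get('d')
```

dict.get() returns None when key 'd' is not found and no default given

NoneType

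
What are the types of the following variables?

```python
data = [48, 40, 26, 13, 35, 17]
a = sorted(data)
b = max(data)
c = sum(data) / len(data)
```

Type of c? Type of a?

int / int returns float; sorted() returns list

float, list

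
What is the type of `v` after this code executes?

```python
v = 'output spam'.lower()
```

str.lower() returns str

str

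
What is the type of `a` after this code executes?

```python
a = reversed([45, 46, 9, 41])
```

reversed() on a list returns a list_reverseiterator

list_reverseiterator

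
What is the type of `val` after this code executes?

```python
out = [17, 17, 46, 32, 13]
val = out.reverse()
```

list.reverse() returns None

NoneType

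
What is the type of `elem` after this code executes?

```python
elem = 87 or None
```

'or' returns first truthy value (87, int)

int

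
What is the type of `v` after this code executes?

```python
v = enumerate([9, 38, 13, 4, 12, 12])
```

enumerate() returns an enumerate iterator object

enumerate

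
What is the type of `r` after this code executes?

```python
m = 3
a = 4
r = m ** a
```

int ** positive int returns int (3 ** 4 = 81)

int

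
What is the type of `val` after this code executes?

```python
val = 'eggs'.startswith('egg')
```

str.startswith() returns bool

bool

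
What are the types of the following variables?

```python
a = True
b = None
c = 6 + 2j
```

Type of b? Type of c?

b is NoneType; c is complex

NoneType, complex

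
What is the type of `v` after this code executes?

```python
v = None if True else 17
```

Ternary: condition is True, if branch (None) taken → NoneType

NoneType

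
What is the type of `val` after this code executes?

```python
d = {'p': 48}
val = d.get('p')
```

dict.get() returns the value (int) when key is found

int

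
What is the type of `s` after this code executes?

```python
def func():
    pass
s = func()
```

A function with no return statement returns None

NoneType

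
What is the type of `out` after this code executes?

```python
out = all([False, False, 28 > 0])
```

all() returns bool

bool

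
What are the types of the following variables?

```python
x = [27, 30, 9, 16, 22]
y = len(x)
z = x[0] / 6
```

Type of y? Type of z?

len() returns int; int / int returns float

int, float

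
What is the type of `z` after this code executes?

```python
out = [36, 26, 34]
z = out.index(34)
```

list.index() returns int

int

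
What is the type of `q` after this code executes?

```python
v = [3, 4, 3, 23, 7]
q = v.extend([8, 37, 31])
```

list.extend() returns None

NoneType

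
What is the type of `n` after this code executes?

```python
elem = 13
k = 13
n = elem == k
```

Equality comparison returns bool

bool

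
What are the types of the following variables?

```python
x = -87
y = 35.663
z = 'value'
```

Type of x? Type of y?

x is int; y is float

int, float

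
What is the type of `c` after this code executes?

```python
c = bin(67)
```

bin() returns str representation

str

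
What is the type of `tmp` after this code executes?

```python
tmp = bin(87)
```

bin() returns str representation

str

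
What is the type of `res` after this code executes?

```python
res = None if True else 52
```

Ternary: condition is True, if branch (None) taken → NoneType

NoneType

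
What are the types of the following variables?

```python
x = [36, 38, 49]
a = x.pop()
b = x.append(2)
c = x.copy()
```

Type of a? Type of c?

list.pop() returns the element (int); list.copy() returns list

int, list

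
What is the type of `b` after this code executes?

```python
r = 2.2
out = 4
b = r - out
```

float - int returns float (2.2 - 4 = -1.8)

float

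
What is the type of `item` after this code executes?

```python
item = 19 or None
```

'or' returns first truthy value (19, int)

int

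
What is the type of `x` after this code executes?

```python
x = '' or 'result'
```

'or' returns first truthy value ('result', which is str)

str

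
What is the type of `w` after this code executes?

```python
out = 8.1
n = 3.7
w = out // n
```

float // float returns float (floor division preserves float type)

float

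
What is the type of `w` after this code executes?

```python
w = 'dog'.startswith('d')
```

str.startswith() returns bool

bool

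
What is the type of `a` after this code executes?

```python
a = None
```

None has type NoneType

NoneType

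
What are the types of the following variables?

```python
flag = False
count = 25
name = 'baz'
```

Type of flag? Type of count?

flag is bool; count is int

bool, int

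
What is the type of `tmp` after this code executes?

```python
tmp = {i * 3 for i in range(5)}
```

A set comprehension {expr for x in iterable} produces a set

set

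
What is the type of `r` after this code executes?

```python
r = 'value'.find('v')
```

str.find() returns int (index, or -1)

int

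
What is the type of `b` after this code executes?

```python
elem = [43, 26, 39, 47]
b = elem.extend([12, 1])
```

list.extend() returns None

NoneType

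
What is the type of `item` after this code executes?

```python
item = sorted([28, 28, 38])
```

sorted() always returns list

list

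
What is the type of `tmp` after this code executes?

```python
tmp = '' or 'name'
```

'or' returns first truthy value ('name', which is str)

str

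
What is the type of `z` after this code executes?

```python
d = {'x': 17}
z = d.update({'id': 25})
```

dict.update() returns None

NoneType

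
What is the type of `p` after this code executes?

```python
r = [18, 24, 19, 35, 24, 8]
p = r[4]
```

Indexing a list of ints returns int (r[4] = 24)

int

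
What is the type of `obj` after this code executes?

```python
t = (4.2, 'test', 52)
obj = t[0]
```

Index 0 of tuple is 4.2 which is float

float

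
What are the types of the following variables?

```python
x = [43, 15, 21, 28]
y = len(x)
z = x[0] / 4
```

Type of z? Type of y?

int / int returns float; len() returns int

float, int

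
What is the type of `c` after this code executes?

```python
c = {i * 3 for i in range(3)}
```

A set comprehension {expr for x in iterable} produces a set

set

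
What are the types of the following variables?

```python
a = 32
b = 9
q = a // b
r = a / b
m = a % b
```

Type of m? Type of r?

int % int returns int; int / int returns float

int, float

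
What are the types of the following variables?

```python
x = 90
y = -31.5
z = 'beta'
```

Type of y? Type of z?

y is float; z is str

float, str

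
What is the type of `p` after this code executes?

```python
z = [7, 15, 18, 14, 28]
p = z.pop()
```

list.pop() returns the popped element (int here)

int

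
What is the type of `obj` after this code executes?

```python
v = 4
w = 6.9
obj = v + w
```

int + float returns float (4 + 6.9 = 10.9)

float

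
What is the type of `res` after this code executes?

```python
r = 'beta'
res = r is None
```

'is' comparison returns bool

bool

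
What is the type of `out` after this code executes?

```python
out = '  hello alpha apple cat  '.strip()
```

str.strip() returns str

str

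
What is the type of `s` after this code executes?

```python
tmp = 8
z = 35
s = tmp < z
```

Comparison operators return bool

bool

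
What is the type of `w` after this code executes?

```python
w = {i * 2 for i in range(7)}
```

A set comprehension {expr for x in iterable} produces a set

set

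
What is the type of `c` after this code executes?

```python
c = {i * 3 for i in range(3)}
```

A set comprehension {expr for x in iterable} produces a set

set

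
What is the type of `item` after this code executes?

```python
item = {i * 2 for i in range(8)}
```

A set comprehension {expr for x in iterable} produces a set

set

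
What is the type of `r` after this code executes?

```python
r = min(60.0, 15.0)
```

min() of floats returns float

float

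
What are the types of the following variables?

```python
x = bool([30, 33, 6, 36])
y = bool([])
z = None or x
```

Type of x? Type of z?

bool() returns bool; None or <bool> returns the bool

bool, bool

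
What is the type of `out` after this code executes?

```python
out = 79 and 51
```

'and' returns the last value when all truthy (51, which is int)

int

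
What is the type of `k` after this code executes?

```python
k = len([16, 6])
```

len() always returns int

int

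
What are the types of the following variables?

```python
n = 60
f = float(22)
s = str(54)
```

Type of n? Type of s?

n is int; s is str

int, str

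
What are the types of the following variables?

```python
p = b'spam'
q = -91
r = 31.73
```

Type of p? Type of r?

p is bytes; r is float

bytes, float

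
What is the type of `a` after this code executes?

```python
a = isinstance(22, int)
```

isinstance() returns bool

bool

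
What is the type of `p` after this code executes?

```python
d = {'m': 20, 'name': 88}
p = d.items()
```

dict.items() returns a dict_items view

dict_items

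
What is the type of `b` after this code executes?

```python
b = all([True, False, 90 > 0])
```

all() returns bool

bool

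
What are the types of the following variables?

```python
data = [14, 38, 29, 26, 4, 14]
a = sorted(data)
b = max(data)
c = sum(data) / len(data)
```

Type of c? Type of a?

int / int returns float; sorted() returns list

float, list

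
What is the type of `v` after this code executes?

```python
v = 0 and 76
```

'and' returns the first falsy value (0, which is int)

int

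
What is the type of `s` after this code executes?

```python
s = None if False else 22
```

Ternary: condition is False, else branch (22) taken → int

int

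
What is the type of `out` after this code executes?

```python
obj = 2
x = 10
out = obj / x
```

int / int always returns float in Python 3 (2 / 10 = 0.2)

float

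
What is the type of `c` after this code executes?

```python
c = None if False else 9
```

Ternary: condition is False, else branch (9) taken → int

int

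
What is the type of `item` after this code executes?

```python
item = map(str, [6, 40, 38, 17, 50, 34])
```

map() returns a map iterator object

map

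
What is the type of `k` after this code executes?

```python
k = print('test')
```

print() returns None

NoneType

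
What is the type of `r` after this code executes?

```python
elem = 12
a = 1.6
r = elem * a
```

int * float returns float (12 * 1.6 = 19.2)

float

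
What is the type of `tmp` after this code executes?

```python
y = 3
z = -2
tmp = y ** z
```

int ** negative int returns float

float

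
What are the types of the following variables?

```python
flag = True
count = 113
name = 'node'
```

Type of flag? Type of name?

flag is bool; name is str

bool, str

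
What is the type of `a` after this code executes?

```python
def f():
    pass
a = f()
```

A function with no return statement returns None

NoneType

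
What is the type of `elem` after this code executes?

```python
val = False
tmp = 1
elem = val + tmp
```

bool + int returns int (False is 0, so 0 + 1 = 1)

int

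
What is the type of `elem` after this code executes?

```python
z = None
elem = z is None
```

'is' comparison returns bool

bool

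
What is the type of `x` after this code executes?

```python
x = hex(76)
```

hex() returns str representation

str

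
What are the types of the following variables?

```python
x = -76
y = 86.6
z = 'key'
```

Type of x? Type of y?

x is int; y is float

int, float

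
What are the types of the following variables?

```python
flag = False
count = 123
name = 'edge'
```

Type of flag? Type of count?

flag is bool; count is int

bool, int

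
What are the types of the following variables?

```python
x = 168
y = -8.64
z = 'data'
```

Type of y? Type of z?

y is float; z is str

float, str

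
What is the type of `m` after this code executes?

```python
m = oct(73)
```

oct() returns str representation

str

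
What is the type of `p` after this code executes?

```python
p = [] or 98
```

'or' returns first truthy value (98, which is int)

int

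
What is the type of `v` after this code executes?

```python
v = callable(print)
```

callable() returns bool

bool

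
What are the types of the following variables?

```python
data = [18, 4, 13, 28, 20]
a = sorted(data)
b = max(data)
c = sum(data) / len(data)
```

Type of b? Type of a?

max of ints returns int; sorted() returns list

int, list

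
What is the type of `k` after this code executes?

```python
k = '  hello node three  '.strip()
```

str.strip() returns str

str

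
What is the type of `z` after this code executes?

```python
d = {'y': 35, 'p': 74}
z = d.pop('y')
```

dict.pop() returns the value (int)

int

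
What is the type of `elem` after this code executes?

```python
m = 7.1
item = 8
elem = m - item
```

float - int returns float (7.1 - 8 = -0.9)

float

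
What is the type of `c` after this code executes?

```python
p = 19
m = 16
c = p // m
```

int // int returns int (19 // 16 = 1)

int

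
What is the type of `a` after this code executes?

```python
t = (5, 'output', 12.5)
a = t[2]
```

Index 2 of tuple is 12.5 which is float

float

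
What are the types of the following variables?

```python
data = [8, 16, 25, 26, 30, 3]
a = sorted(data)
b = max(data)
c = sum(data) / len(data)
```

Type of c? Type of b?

int / int returns float; max of ints returns int

float, int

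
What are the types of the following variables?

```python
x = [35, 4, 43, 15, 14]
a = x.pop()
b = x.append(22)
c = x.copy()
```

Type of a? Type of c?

list.pop() returns the element (int); list.copy() returns list

int, list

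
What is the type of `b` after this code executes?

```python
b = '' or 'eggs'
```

'or' returns first truthy value ('eggs', which is str)

str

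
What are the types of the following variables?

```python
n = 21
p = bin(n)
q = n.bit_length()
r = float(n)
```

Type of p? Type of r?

bin() returns str; float() returns float

str, float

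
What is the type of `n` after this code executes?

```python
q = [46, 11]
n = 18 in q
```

'in' operator returns bool

bool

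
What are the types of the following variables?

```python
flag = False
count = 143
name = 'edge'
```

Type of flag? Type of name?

flag is bool; name is str

bool, str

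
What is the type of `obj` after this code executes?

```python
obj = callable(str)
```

callable() returns bool

bool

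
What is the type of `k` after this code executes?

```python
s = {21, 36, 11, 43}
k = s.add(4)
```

set.add() returns None (mutates in place)

NoneType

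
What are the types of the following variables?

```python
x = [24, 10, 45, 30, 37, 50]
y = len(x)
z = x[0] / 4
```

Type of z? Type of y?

int / int returns float; len() returns int

float, int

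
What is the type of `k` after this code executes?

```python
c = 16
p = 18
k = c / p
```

int / int always returns float in Python 3 (16 / 18 = 0.888889)

float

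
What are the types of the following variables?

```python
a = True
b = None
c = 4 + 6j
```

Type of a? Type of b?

a is bool; b is NoneType

bool, NoneType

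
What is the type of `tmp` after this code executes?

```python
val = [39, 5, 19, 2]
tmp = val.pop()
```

list.pop() returns the popped element (int here)

int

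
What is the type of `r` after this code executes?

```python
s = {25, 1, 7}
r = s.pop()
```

Popping from a set of ints returns int

int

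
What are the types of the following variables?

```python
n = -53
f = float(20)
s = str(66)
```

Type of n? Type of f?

n is int; f is float

int, float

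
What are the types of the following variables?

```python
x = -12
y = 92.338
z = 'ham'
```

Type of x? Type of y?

x is int; y is float

int, float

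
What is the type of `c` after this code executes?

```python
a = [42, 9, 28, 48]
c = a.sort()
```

list.sort() returns None (sorts in place)

NoneType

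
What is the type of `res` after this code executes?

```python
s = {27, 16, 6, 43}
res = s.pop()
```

Popping from a set of ints returns int

int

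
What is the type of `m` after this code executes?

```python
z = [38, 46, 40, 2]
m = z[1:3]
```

Slicing a list always returns a list

list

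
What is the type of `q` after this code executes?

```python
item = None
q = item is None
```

'is' comparison returns bool

bool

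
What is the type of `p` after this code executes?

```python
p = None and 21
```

'and' returns first falsy value (None)

NoneType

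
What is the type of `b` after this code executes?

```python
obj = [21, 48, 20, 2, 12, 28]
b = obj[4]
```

Indexing a list of ints returns int (obj[4] = 12)

int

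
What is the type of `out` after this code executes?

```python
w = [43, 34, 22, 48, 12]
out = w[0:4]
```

Slicing a list always returns a list

list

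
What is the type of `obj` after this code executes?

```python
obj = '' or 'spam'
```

'or' returns first truthy value ('spam', which is str)

str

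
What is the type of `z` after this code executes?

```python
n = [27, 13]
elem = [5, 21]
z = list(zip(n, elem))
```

list(zip(...)) returns a list of tuples

list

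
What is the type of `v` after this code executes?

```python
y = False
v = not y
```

'not' always returns bool

bool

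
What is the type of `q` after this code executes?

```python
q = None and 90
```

'and' returns first falsy value (None)

NoneType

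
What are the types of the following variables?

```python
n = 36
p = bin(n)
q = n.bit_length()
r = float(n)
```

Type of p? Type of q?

bin() returns str; int.bit_length() returns int

str, int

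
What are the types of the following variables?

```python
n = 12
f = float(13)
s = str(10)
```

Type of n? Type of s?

n is int; s is str

int, str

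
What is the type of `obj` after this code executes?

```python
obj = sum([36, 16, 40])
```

sum() of ints returns int

int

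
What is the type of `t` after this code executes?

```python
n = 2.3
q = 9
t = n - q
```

float - int returns float (2.3 - 9 = -6.7)

float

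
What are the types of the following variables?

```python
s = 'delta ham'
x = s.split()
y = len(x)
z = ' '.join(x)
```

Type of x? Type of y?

str.split() returns list; len() returns int

list, int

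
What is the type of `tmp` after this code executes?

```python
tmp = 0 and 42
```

'and' returns the first falsy value (0, which is int)

int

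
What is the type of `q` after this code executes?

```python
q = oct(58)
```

oct() returns str representation

str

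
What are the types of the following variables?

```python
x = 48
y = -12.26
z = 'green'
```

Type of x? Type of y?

x is int; y is float

int, float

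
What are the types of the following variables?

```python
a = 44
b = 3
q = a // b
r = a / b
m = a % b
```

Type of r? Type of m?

int / int returns float; int % int returns int

float, int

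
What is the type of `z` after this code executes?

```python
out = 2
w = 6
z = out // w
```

int // int returns int (2 // 6 = 0)

int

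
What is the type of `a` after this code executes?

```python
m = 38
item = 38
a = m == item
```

Equality comparison returns bool

bool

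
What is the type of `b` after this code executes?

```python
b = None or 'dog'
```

'or' with None returns the other value ('dog', str)

str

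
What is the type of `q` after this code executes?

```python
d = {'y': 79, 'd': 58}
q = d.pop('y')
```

dict.pop() returns the value (int)

int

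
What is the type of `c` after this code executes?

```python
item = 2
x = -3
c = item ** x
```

int ** negative int returns float

float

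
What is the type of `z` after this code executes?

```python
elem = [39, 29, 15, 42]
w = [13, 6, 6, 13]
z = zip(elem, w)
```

zip() returns a zip iterator object

zip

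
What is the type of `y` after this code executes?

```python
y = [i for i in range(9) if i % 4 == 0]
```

A list comprehension [...] produces a list

list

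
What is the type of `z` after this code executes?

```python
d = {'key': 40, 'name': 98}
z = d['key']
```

Accessing dict[str, int] with key 'key' returns int value 40

int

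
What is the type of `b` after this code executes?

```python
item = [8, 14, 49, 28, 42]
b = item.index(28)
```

list.index() returns int

int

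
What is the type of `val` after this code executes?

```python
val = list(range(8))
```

list(range(...)) returns list

list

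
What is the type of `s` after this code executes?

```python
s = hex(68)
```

hex() returns str representation

str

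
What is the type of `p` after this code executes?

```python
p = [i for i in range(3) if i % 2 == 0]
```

A list comprehension [...] produces a list

list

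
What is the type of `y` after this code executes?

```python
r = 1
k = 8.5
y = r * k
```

int * float returns float (1 * 8.5 = 8.5)

float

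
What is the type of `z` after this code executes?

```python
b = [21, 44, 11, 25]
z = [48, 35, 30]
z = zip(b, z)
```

zip() returns a zip iterator object

zip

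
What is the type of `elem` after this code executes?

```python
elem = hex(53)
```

hex() returns str representation

str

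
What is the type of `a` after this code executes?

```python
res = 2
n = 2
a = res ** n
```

int ** positive int returns int (2 ** 2 = 4)

int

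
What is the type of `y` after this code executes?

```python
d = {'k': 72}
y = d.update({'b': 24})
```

dict.update() returns None

NoneType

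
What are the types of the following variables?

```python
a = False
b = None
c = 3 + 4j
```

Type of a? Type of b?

a is bool; b is NoneType

bool, NoneType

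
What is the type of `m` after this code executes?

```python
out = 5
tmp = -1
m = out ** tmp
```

int ** negative int returns float

float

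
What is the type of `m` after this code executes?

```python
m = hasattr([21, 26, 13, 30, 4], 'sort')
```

hasattr() returns bool

bool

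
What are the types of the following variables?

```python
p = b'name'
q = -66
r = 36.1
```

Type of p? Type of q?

p is bytes; q is int

bytes, int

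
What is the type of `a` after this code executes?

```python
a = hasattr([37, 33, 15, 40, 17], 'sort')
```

hasattr() returns bool

bool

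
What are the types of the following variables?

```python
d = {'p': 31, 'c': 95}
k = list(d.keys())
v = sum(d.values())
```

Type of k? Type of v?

list(...) returns list; sum of int values returns int

list, int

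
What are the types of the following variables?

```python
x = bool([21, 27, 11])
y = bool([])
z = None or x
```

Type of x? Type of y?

bool() returns bool; bool() returns bool

bool, bool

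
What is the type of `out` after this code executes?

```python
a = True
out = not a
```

'not' always returns bool

bool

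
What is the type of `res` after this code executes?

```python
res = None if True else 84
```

Ternary: condition is True, if branch (None) taken → NoneType

NoneType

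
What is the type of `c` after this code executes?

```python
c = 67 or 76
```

'or' returns the first truthy value (67, which is int)

int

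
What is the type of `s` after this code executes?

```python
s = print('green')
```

print() returns None

NoneType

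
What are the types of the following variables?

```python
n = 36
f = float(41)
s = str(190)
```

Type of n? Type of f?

n is int; f is float

int, float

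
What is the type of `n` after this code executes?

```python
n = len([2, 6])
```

len() always returns int

int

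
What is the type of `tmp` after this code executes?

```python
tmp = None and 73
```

'and' returns first falsy value (None)

NoneType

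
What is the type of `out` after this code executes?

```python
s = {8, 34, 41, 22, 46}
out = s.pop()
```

Popping from a set of ints returns int

int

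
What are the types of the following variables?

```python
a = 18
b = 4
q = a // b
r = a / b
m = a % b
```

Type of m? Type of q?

int % int returns int; int // int returns int

int, int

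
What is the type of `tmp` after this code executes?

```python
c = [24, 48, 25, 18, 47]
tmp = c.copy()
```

list.copy() returns list

list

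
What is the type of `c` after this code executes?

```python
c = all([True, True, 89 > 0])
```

all() returns bool

bool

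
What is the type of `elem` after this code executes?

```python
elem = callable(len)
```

callable() returns bool

bool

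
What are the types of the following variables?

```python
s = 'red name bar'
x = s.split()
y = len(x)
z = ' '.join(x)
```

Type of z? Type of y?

str.join() returns str; len() returns int

str, int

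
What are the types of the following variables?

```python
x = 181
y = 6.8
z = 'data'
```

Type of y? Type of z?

y is float; z is str

float, str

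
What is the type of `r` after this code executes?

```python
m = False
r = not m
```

'not' always returns bool

bool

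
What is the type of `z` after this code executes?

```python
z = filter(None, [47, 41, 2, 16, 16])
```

filter() returns a filter iterator object

filter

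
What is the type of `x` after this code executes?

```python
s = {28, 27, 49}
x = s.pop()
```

Popping from a set of ints returns int

int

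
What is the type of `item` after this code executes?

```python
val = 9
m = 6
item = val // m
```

int // int returns int (9 // 6 = 1)

int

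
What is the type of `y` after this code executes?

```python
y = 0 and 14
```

'and' returns the first falsy value (0, which is int)

int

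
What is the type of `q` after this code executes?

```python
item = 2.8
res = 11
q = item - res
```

float - int returns float (2.8 - 11 = -8.2)

float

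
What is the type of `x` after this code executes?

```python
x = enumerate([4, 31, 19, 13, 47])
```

enumerate() returns an enumerate iterator object

enumerate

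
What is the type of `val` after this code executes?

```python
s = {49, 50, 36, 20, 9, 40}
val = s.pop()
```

Popping from a set of ints returns int

int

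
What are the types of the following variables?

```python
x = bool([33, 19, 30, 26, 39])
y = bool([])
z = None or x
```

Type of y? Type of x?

bool() returns bool; bool() returns bool

bool, bool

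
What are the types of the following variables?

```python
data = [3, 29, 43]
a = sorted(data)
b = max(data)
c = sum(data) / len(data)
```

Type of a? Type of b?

sorted() returns list; max of ints returns int

list, int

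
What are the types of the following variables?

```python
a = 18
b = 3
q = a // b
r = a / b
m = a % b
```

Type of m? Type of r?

int % int returns int; int / int returns float

int, float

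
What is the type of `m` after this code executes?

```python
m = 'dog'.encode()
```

str.encode() returns bytes

bytes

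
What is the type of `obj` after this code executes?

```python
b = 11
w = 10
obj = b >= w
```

Comparison operators return bool

bool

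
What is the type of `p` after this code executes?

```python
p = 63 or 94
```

'or' returns the first truthy value (63, which is int)

int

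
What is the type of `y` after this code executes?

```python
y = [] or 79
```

'or' returns first truthy value (79, which is int)

int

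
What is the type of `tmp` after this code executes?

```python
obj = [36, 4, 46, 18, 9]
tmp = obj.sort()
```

list.sort() returns None (sorts in place)

NoneType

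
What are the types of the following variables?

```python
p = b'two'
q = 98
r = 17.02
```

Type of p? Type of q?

p is bytes; q is int

bytes, int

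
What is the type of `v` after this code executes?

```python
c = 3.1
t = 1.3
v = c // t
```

float // float returns float (floor division preserves float type)

float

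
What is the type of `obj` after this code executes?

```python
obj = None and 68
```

'and' returns first falsy value (None)

NoneType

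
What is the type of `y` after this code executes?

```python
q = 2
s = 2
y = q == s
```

Equality comparison returns bool

bool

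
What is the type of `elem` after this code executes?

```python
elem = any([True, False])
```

any() returns bool

bool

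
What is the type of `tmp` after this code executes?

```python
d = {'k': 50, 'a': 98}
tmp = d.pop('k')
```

dict.pop() returns the value (int)

int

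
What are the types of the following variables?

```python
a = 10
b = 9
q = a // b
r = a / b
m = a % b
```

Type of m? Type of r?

int % int returns int; int / int returns float

int, float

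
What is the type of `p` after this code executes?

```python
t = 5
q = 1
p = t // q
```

int // int returns int (5 // 1 = 5)

int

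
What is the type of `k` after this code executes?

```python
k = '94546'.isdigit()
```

str.isdigit() returns bool

bool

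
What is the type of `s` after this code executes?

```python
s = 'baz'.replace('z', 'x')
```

str.replace() returns str

str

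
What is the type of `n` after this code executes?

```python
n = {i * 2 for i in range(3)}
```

A set comprehension {expr for x in iterable} produces a set

set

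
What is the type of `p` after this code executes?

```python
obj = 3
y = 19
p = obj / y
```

int / int always returns float in Python 3 (3 / 19 = 0.157895)

float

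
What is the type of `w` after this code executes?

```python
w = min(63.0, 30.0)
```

min() of floats returns float

float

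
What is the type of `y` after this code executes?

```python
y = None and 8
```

'and' returns first falsy value (None)

NoneType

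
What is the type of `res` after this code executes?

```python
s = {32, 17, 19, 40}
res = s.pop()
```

Popping from a set of ints returns int

int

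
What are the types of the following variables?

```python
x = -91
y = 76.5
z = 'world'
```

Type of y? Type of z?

y is float; z is str

float, str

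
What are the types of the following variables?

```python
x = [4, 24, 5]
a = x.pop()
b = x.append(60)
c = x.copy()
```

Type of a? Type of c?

list.pop() returns the element (int); list.copy() returns list

int, list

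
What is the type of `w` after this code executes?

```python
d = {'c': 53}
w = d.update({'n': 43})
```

dict.update() returns None

NoneType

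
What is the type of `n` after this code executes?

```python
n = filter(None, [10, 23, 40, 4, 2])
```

filter() returns a filter iterator object

filter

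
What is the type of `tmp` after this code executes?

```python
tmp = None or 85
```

'or' with None returns the other value (85, int)

int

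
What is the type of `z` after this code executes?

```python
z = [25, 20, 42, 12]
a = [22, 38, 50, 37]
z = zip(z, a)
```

zip() returns a zip iterator object

zip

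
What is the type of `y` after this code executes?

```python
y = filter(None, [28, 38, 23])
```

filter() returns a filter iterator object

filter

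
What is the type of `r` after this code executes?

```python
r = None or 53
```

'or' with None returns the other value (53, int)

int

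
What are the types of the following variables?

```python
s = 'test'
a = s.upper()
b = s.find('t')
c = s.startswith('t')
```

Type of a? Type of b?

str.upper() returns str; str.find() returns int

str, int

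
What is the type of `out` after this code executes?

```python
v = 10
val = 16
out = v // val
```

int // int returns int (10 // 16 = 0)

int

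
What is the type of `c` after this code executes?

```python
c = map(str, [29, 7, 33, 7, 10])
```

map() returns a map iterator object

map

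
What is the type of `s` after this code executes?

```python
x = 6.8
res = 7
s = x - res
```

float - int returns float (6.8 - 7 = -0.2)

float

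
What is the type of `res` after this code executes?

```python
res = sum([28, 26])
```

sum() of ints returns int

int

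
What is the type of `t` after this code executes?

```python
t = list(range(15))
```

list(range(...)) returns list

list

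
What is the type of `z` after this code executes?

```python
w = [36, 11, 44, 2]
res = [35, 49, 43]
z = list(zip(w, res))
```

list(zip(...)) returns a list of tuples

list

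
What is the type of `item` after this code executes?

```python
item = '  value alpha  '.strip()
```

str.strip() returns str

str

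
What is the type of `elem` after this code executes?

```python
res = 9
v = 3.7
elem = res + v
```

int + float returns float (9 + 3.7 = 12.7)

float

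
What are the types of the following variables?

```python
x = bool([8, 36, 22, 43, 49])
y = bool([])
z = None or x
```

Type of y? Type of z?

bool() returns bool; None or <bool> returns the bool

bool, bool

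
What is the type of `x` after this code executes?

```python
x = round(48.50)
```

round() with no ndigits arg returns int

int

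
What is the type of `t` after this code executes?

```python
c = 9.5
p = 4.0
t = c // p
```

float // float returns float (floor division preserves float type)

float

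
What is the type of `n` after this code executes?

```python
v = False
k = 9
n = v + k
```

bool + int returns int (False is 0, so 0 + 9 = 9)

int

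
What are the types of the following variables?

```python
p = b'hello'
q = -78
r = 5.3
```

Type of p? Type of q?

p is bytes; q is int

bytes, int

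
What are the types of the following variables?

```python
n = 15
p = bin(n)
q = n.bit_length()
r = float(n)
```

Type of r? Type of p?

float() returns float; bin() returns str

float, str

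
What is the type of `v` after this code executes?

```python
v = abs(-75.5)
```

abs() of float returns float

float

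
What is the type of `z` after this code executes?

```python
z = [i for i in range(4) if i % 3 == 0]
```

A list comprehension [...] produces a list

list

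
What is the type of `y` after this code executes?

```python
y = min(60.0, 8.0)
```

min() of floats returns float

float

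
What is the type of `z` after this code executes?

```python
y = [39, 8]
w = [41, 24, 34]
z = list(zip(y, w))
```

list(zip(...)) returns a list of tuples

list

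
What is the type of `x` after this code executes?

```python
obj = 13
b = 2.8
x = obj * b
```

int * float returns float (13 * 2.8 = 36.4)

float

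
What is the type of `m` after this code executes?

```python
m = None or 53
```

'or' with None returns the other value (53, int)

int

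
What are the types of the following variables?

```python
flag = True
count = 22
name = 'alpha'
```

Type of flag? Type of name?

flag is bool; name is str

bool, str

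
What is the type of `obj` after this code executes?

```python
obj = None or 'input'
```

'or' with None returns the other value ('input', str)

str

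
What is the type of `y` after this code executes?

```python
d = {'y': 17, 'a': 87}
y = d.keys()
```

.keys() returns a dict_keys view object

dict_keys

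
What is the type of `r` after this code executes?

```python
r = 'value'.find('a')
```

str.find() returns int (index, or -1)

int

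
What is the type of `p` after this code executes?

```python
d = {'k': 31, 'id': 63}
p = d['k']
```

Accessing dict[str, int] with key 'k' returns int value 31

int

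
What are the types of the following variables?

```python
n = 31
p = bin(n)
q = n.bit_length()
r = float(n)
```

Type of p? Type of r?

bin() returns str; float() returns float

str, float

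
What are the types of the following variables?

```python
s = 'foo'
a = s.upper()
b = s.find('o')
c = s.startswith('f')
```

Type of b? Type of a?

str.find() returns int; str.upper() returns str

int, str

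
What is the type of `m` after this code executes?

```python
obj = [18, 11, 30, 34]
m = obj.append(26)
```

list.append() returns None (mutates in place)

NoneType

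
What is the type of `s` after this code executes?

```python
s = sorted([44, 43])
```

sorted() always returns list

list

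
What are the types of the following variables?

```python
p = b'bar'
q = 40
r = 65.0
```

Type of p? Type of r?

p is bytes; r is float

bytes, float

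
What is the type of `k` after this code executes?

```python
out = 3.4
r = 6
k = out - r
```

float - int returns float (3.4 - 6 = -2.6)

float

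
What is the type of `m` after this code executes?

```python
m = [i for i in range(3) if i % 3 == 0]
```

A list comprehension [...] produces a list

list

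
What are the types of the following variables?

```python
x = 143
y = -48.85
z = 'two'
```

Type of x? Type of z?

x is int; z is str

int, str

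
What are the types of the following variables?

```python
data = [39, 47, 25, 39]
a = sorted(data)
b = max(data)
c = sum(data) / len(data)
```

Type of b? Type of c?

max of ints returns int; int / int returns float

int, float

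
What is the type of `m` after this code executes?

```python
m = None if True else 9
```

Ternary: condition is True, if branch (None) taken → NoneType

NoneType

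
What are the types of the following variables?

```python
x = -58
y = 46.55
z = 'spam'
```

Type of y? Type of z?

y is float; z is str

float, str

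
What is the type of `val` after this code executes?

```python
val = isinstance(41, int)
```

isinstance() returns bool

bool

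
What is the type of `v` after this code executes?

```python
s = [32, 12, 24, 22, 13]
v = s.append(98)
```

list.append() returns None (mutates in place)

NoneType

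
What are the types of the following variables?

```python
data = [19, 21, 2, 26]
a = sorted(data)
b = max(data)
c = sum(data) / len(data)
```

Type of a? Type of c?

sorted() returns list; int / int returns float

list, float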